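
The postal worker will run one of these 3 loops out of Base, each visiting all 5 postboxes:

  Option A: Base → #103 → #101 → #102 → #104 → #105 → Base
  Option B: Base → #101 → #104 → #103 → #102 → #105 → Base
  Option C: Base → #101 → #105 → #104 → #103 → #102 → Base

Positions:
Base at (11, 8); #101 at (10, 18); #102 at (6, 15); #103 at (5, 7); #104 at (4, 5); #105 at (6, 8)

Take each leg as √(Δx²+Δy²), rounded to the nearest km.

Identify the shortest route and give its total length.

Option A: 6 + 12 + 5 + 10 + 4 + 5 = 42
Option B: 10 + 14 + 2 + 8 + 7 + 5 = 46
Option C: 10 + 11 + 4 + 2 + 8 + 9 = 44

42 km — Option A is the shortest.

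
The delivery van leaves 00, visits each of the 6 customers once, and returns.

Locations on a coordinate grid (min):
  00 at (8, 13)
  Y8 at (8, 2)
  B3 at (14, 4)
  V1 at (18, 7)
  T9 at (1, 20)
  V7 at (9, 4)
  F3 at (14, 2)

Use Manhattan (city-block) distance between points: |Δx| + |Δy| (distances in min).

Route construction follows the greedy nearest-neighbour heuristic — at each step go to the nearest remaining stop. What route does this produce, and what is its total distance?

At 00 the remaining stops are V7 10, Y8 11, T9 14, B3 15, V1 16, F3 17; go to V7.
At V7 the remaining stops are Y8 3, B3 5, F3 7, V1 12, T9 24; go to Y8.
At Y8 the remaining stops are F3 6, B3 8, V1 15, T9 25; go to F3.
At F3 the remaining stops are B3 2, V1 9, T9 31; go to B3.
At B3 the remaining stops are V1 7, T9 29; go to V1.
At V1 the remaining stops are T9 30; go to T9.
Return T9→00: 14.
Total = 10 + 3 + 6 + 2 + 7 + 30 + 14 = 72.

Nearest-neighbour total = 72 min; route 00 → V7 → Y8 → F3 → B3 → V1 → T9 → 00.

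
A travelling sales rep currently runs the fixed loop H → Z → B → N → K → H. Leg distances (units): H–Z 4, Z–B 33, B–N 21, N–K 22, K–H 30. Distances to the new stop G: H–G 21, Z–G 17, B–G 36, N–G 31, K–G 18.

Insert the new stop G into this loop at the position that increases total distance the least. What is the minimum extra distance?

Insertion cost between consecutive stops i–j is d(i,G) + d(G,j) − d(i,j):
  between H and Z: 21 + 17 − 4 = 34
  between Z and B: 17 + 36 − 33 = 20
  between B and N: 36 + 31 − 21 = 46
  between N and K: 31 + 18 − 22 = 27
  between K and H: 18 + 21 − 30 = 9
Cheapest insertion is between K and H, adding 9.
New total = 110 + 9 = 119.

Adding 9 by placing G on the K–H leg.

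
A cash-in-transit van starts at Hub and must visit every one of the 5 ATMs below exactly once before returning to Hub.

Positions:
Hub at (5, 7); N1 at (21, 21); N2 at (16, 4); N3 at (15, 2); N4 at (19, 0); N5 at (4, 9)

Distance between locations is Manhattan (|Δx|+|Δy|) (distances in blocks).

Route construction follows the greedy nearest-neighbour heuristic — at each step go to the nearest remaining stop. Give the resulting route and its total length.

Total distance 82 blocks via the nearest-neighbour route Hub → N5 → N2 → N3 → N4 → N1 → Hub.

At Hub the remaining stops are N5 3, N2 14, N3 15, N4 21, N1 30; go to N5.
At N5 the remaining stops are N2 17, N3 18, N4 24, N1 29; go to N2.
At N2 the remaining stops are N3 3, N4 7, N1 22; go to N3.
At N3 the remaining stops are N4 6, N1 25; go to N4.
At N4 the remaining stops are N1 23; go to N1.
Return N1→Hub: 30.
Total = 3 + 17 + 3 + 6 + 23 + 30 = 82.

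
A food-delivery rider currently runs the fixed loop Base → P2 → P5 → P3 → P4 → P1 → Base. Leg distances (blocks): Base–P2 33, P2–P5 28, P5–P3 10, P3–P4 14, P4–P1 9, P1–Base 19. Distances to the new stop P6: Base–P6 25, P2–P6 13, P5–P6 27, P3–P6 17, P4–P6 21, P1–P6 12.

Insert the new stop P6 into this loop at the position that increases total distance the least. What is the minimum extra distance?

Insertion cost between consecutive stops i–j is d(i,P6) + d(P6,j) − d(i,j):
  between Base and P2: 25 + 13 − 33 = 5
  between P2 and P5: 13 + 27 − 28 = 12
  between P5 and P3: 27 + 17 − 10 = 34
  between P3 and P4: 17 + 21 − 14 = 24
  between P4 and P1: 21 + 12 − 9 = 24
  between P1 and Base: 12 + 25 − 19 = 18
Cheapest insertion is between Base and P2, adding 5.
New total = 113 + 5 = 118.

Adding 5 blocks by placing P6 on the Base–P2 leg.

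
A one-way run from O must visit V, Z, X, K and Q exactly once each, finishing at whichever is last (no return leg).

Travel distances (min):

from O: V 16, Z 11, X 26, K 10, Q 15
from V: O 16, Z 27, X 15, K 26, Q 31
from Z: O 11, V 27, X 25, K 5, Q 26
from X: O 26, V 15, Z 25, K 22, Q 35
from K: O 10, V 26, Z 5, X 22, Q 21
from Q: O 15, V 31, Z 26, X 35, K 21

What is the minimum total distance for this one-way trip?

Minimum one-way distance = 81 min.

There are 5! = 120 possible orderings.
O→V→Z→X→K→Q: 16+27+25+22+21 = 111
O→V→Z→X→Q→K: 16+27+25+35+21 = 124
O→V→Z→K→X→Q: 16+27+5+22+35 = 105
O→V→Z→K→Q→X: 16+27+5+21+35 = 104
O→V→Z→Q→X→K: 16+27+26+35+22 = 126
O→V→Z→Q→K→X: 16+27+26+21+22 = 112
O→V→X→Z→K→Q: 16+15+25+5+21 = 82
O→V→X→Z→Q→K: 16+15+25+26+21 = 103
O→V→X→K→Z→Q: 16+15+22+5+26 = 84
O→V→X→K→Q→Z: 16+15+22+21+26 = 100
O→V→X→Q→Z→K: 16+15+35+26+5 = 97
O→V→X→Q→K→Z: 16+15+35+21+5 = 92
O→V→K→Z→X→Q: 16+26+5+25+35 = 107
O→V→K→Z→Q→X: 16+26+5+26+35 = 108
… (106 more)
O→Q→K→Z→X→V: 15+21+5+25+15 = 81  ← best
The minimum is 81.
One shortest path: O → Q → K → Z → X → V.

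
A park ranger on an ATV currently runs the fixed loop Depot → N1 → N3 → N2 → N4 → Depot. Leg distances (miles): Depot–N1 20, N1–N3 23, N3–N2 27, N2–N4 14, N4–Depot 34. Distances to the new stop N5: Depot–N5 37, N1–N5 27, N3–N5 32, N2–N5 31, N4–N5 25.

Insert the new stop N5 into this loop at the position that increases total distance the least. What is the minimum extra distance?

Insertion cost between consecutive stops i–j is d(i,N5) + d(N5,j) − d(i,j):
  between Depot and N1: 37 + 27 − 20 = 44
  between N1 and N3: 27 + 32 − 23 = 36
  between N3 and N2: 32 + 31 − 27 = 36
  between N2 and N4: 31 + 25 − 14 = 42
  between N4 and Depot: 25 + 37 − 34 = 28
Cheapest insertion is between N4 and Depot, adding 28.
New total = 118 + 28 = 146.

Minimum extra distance: 28 miles, inserting N5 between N4 and Depot.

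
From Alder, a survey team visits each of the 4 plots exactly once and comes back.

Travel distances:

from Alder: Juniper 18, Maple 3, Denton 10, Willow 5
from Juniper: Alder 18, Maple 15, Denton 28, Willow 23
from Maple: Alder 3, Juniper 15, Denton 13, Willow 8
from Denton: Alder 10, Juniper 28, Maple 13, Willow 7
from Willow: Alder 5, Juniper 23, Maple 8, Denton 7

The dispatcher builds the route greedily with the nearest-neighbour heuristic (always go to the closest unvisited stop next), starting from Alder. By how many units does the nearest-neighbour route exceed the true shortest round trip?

Alder: Maple=3, Willow=5, Denton=10, Juniper=18 ⇒ Maple
Maple: Willow=8, Denton=13, Juniper=15 ⇒ Willow
Willow: Denton=7, Juniper=23 ⇒ Denton
Denton: Juniper=28 ⇒ Juniper
NN route Alder → Maple → Willow → Denton → Juniper → Alder costs 64.
Optimal: Alder → Juniper → Maple → Denton → Willow → Alder costs 58 (by enumerating all 12 distinct tours).
Excess = 64 − 58 = 6.

The nearest-neighbour route is 6 longer than optimal.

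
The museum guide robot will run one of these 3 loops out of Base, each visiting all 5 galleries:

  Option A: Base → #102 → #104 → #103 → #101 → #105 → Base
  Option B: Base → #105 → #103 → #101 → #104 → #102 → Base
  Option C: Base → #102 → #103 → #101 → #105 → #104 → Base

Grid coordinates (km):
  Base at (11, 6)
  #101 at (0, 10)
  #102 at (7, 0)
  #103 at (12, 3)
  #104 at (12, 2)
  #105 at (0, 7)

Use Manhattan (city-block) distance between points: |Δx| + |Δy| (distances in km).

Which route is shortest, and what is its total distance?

Shortest is Option A, total 52 km.

Option A: 10 + 7 + 1 + 19 + 3 + 12 = 52
Option B: 12 + 16 + 19 + 20 + 7 + 10 = 84
Option C: 10 + 8 + 19 + 3 + 17 + 5 = 62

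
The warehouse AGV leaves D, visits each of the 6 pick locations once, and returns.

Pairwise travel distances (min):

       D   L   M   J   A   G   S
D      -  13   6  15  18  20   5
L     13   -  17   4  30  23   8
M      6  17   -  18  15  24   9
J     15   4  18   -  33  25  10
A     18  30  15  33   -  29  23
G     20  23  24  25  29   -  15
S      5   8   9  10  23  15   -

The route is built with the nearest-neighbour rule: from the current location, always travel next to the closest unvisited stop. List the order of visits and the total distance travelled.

99 min along D → S → L → J → M → A → G → D.

At D the remaining stops are S 5, M 6, L 13, J 15, A 18, G 20; go to S.
At S the remaining stops are L 8, M 9, J 10, G 15, A 23; go to L.
At L the remaining stops are J 4, M 17, G 23, A 30; go to J.
At J the remaining stops are M 18, G 25, A 33; go to M.
At M the remaining stops are A 15, G 24; go to A.
At A the remaining stops are G 29; go to G.
Return G→D: 20.
Total = 5 + 8 + 4 + 18 + 15 + 29 + 20 = 99.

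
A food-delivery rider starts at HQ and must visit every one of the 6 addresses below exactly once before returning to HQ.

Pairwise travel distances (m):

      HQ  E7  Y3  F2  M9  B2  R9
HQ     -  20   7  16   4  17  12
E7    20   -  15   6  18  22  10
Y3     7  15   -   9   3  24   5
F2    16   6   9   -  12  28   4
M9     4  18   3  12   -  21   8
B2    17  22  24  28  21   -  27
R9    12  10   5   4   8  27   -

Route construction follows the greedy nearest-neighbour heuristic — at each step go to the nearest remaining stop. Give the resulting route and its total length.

HQ → [M9:4 / Y3:7 / R9:12 / F2:16 / B2:17 / E7:20] → M9 (4)
M9 → [Y3:3 / R9:8 / F2:12 / E7:18 / B2:21] → Y3 (3)
Y3 → [R9:5 / F2:9 / E7:15 / B2:24] → R9 (5)
R9 → [F2:4 / E7:10 / B2:27] → F2 (4)
F2 → [E7:6 / B2:28] → E7 (6)
E7 → [B2:22] → B2 (22)
Return B2→HQ: 17.
Total = 4 + 3 + 5 + 4 + 6 + 22 + 17 = 61.

61 m along HQ → M9 → Y3 → R9 → F2 → E7 → B2 → HQ.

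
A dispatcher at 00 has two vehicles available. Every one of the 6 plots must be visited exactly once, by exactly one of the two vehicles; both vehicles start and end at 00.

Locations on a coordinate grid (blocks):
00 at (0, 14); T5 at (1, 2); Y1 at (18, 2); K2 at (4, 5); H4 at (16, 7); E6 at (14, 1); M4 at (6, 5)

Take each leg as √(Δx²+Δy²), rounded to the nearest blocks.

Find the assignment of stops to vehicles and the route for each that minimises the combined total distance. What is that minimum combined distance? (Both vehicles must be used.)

Check every non-empty split of the stops between the two vehicles; for each half take its own optimal tour:
  {T5} + {Y1, K2, H4, E6, M4}: 24 + 47 = 71
  {Y1} + {T5, K2, H4, E6, M4}: 44 + 50 = 94
  {T5, Y1} + {K2, H4, E6, M4}: 51 + 44 = 95
  {K2} + {T5, Y1, H4, E6, M4}: 20 + 53 = 73
  {T5, K2} + {Y1, H4, E6, M4}: 26 + 46 = 72
  {Y1, K2} + {T5, H4, E6, M4}: 46 + 50 = 96
  … (31 splits in total)
Best: vehicle 1 00 → T5 → 00 = 24; vehicle 2 00 → K2 → M4 → E6 → Y1 → H4 → 00 = 47; combined 71.

Minimum combined distance: 71 blocks.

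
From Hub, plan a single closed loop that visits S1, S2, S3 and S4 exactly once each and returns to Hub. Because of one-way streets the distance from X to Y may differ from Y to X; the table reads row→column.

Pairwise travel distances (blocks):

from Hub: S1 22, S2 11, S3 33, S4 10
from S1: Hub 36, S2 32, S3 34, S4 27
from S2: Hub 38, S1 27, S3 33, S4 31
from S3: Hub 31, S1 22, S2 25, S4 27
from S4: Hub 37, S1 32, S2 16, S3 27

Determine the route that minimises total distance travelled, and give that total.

Hub→S1→S2→S3→S4→Hub: 22+32+33+27+37 = 151
Hub→S1→S2→S4→S3→Hub: 22+32+31+27+31 = 143
Hub→S1→S3→S2→S4→Hub: 22+34+25+31+37 = 149
Hub→S1→S3→S4→S2→Hub: 22+34+27+16+38 = 137
Hub→S1→S4→S2→S3→Hub: 22+27+16+33+31 = 129
Hub→S1→S4→S3→S2→Hub: 22+27+27+25+38 = 139
Hub→S2→S1→S3→S4→Hub: 11+27+34+27+37 = 136
Hub→S2→S1→S4→S3→Hub: 11+27+27+27+31 = 123
Hub→S2→S3→S1→S4→Hub: 11+33+22+27+37 = 130
Hub→S2→S3→S4→S1→Hub: 11+33+27+32+36 = 139
Hub→S2→S4→S1→S3→Hub: 11+31+32+34+31 = 139
Hub→S2→S4→S3→S1→Hub: 11+31+27+22+36 = 127
Hub→S3→S1→S2→S4→Hub: 33+22+32+31+37 = 155
Hub→S3→S1→S4→S2→Hub: 33+22+27+16+38 = 136
… (10 more)
Hub→S4→S2→S3→S1→Hub: 10+16+33+22+36 = 117  ← best
The minimum is 117.
One optimal route: Hub → S4 → S2 → S3 → S1 → Hub.

117 blocks — the shortest possible round trip.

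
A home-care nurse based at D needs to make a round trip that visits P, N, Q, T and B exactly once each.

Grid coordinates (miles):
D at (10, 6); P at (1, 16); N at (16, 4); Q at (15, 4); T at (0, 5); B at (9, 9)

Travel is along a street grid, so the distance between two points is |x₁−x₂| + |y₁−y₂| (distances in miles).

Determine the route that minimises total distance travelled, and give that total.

Minimum total distance: 56 miles.

With 5 stops there are 5!/2 = 60 distinct round trips (a route and its reverse cost the same).
D → P → N → Q → T → B → D: 19+27+1+16+13+4 = 80
D → P → N → Q → B → T → D: 19+27+1+11+13+11 = 82
D → P → N → T → Q → B → D: 19+27+17+16+11+4 = 94
D → P → N → T → B → Q → D: 19+27+17+13+11+7 = 94
D → P → N → B → Q → T → D: 19+27+12+11+16+11 = 96
D → P → N → B → T → Q → D: 19+27+12+13+16+7 = 94
D → P → Q → N → T → B → D: 19+26+1+17+13+4 = 80
D → P → Q → N → B → T → D: 19+26+1+12+13+11 = 82
D → P → Q → T → N → B → D: 19+26+16+17+12+4 = 94
D → P → Q → T → B → N → D: 19+26+16+13+12+8 = 94
D → P → Q → B → N → T → D: 19+26+11+12+17+11 = 96
D → P → Q → B → T → N → D: 19+26+11+13+17+8 = 94
D → P → T → N → Q → B → D: 19+12+17+1+11+4 = 64
D → P → T → N → B → Q → D: 19+12+17+12+11+7 = 78
… (46 more)
D → N → Q → T → P → B → D: 8+1+16+12+15+4 = 56  ← best
The minimum is 56.
One optimal route: D → N → Q → T → P → B → D (or its reverse).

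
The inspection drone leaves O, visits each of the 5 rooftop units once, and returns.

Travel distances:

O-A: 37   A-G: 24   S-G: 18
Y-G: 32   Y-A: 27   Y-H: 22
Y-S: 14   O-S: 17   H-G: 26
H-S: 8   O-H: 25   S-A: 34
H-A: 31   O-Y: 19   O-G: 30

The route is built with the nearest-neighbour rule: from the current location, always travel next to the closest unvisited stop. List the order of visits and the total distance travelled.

128 along O → S → H → Y → A → G → O.

From O: distances to unvisited — S=17, Y=19, H=25, G=30, A=37. Nearest is S (17).
From S: distances to unvisited — H=8, Y=14, G=18, A=34. Nearest is H (8).
From H: distances to unvisited — Y=22, G=26, A=31. Nearest is Y (22).
From Y: distances to unvisited — A=27, G=32. Nearest is A (27).
From A: distances to unvisited — G=24. Nearest is G (24).
Return G→O: 30.
Total = 17 + 8 + 22 + 27 + 24 + 30 = 128.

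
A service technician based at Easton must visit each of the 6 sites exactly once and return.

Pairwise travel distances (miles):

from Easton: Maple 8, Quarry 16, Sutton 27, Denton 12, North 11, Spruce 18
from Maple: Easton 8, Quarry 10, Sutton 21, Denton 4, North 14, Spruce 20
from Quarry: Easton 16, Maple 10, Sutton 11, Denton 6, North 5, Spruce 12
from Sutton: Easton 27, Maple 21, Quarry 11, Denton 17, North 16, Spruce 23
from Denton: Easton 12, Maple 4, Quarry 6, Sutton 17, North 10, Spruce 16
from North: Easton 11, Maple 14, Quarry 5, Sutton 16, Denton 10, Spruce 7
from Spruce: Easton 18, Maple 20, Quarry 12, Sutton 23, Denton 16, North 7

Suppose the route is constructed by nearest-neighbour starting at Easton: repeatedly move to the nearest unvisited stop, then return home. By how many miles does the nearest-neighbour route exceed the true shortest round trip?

From Easton: Maple=8, North=11, Denton=12, Quarry=16, Spruce=18, Sutton=27 → choose Maple (8).
From Maple: Denton=4, Quarry=10, North=14, Spruce=20, Sutton=21 → choose Denton (4).
From Denton: Quarry=6, North=10, Spruce=16, Sutton=17 → choose Quarry (6).
From Quarry: North=5, Sutton=11, Spruce=12 → choose North (5).
From North: Spruce=7, Sutton=16 → choose Spruce (7).
From Spruce: Sutton=23 → choose Sutton (23).
NN route Easton → Maple → Denton → Quarry → North → Spruce → Sutton → Easton costs 80.
Optimal: Easton → Maple → Denton → Quarry → Sutton → North → Spruce → Easton costs 70 (by enumerating all 360 distinct tours).
Excess = 80 − 70 = 10.

10 miles longer than the optimal tour.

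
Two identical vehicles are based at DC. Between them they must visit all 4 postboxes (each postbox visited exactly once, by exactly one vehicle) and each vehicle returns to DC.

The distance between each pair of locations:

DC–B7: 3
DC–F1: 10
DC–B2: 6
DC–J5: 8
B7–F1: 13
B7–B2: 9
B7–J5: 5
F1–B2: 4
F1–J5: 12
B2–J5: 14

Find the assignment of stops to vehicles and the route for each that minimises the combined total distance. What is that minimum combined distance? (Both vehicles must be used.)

36 — the smallest possible combined total.

Try each way of splitting the stops between the two vehicles (each non-empty) and, for each split, find the best tour for each vehicle:
  {B7} + {F1, B2, J5}: 6 + 30 = 36
  {F1} + {B7, B2, J5}: 20 + 28 = 48
  {B7, F1} + {B2, J5}: 26 + 28 = 54
  {B2} + {B7, F1, J5}: 12 + 30 = 42
  {B7, B2} + {F1, J5}: 18 + 30 = 48
  {F1, B2} + {B7, J5}: 20 + 16 = 36
  … (7 splits in total)
Best: vehicle 1 DC → B7 → DC = 6; vehicle 2 DC → B2 → F1 → J5 → DC = 30; combined 36.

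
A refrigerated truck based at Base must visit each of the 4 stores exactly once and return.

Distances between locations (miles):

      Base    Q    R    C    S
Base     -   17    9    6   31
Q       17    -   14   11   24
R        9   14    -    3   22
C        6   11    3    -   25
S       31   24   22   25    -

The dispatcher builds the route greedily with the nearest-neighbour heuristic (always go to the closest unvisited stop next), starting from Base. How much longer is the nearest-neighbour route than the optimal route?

The nearest-neighbour route is 6 miles longer than optimal.

From Base: C=6, R=9, Q=17, S=31 → choose C (6).
From C: R=3, Q=11, S=25 → choose R (3).
From R: Q=14, S=22 → choose Q (14).
From Q: S=24 → choose S (24).
NN route Base → C → R → Q → S → Base costs 78.
Optimal: Base → Q → S → R → C → Base costs 72 (by enumerating all 12 distinct tours).
Excess = 78 − 72 = 6.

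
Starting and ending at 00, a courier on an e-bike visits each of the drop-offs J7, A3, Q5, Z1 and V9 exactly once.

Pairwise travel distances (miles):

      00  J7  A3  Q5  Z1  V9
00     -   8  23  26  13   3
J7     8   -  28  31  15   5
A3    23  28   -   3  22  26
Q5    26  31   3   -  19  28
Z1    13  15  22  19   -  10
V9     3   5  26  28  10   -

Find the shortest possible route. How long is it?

There are 60 distinct closed tours to check (reversals are equivalent).
00 → J7 → A3 → Q5 → Z1 → V9 → 00: 8+28+3+19+10+3 = 71
00 → J7 → A3 → Q5 → V9 → Z1 → 00: 8+28+3+28+10+13 = 90
00 → J7 → A3 → Z1 → Q5 → V9 → 00: 8+28+22+19+28+3 = 108
00 → J7 → A3 → Z1 → V9 → Q5 → 00: 8+28+22+10+28+26 = 122
00 → J7 → A3 → V9 → Q5 → Z1 → 00: 8+28+26+28+19+13 = 122
00 → J7 → A3 → V9 → Z1 → Q5 → 00: 8+28+26+10+19+26 = 117
00 → J7 → Q5 → A3 → Z1 → V9 → 00: 8+31+3+22+10+3 = 77
00 → J7 → Q5 → A3 → V9 → Z1 → 00: 8+31+3+26+10+13 = 91
00 → J7 → Q5 → Z1 → A3 → V9 → 00: 8+31+19+22+26+3 = 109
00 → J7 → Q5 → Z1 → V9 → A3 → 00: 8+31+19+10+26+23 = 117
00 → J7 → Q5 → V9 → A3 → Z1 → 00: 8+31+28+26+22+13 = 128
00 → J7 → Q5 → V9 → Z1 → A3 → 00: 8+31+28+10+22+23 = 122
00 → J7 → Z1 → A3 → Q5 → V9 → 00: 8+15+22+3+28+3 = 79
00 → J7 → Z1 → A3 → V9 → Q5 → 00: 8+15+22+26+28+26 = 125
… (46 more)
00 → J7 → V9 → Z1 → Q5 → A3 → 00: 8+5+10+19+3+23 = 68  ← best
The minimum is 68.
One optimal route: 00 → J7 → V9 → Z1 → Q5 → A3 → 00 (or its reverse).

Shortest round trip = 68 miles.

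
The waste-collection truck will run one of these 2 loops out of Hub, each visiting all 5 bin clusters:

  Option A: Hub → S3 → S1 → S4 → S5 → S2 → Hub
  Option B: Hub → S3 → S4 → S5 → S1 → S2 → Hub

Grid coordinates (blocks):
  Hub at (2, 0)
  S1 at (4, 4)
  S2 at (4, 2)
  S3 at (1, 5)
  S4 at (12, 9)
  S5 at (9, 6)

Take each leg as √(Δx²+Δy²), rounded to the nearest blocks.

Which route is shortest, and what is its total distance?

Shortest is Option A, total 30 blocks.

Option A: 5 + 3 + 9 + 4 + 6 + 3 = 30
Option B: 5 + 12 + 4 + 5 + 2 + 3 = 31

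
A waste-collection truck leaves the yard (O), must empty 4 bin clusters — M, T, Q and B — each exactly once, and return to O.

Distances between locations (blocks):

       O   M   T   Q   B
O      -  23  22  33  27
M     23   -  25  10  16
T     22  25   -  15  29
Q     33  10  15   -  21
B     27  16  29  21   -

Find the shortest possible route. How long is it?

There are 12 distinct closed tours to check (reversals are equivalent).
O-M-T-Q-B-O: 23+25+15+21+27 = 111
O-M-T-B-Q-O: 23+25+29+21+33 = 131
O-M-Q-T-B-O: 23+10+15+29+27 = 104
O-M-Q-B-T-O: 23+10+21+29+22 = 105
O-M-B-T-Q-O: 23+16+29+15+33 = 116
O-M-B-Q-T-O: 23+16+21+15+22 = 97
O-T-M-Q-B-O: 22+25+10+21+27 = 105
O-T-M-B-Q-O: 22+25+16+21+33 = 117
O-T-Q-M-B-O: 22+15+10+16+27 = 90
O-T-B-M-Q-O: 22+29+16+10+33 = 110
O-Q-M-T-B-O: 33+10+25+29+27 = 124
O-Q-T-M-B-O: 33+15+25+16+27 = 116
The minimum is 90.
One optimal route: O → T → Q → M → B → O (or its reverse).

90 blocks — the shortest possible round trip.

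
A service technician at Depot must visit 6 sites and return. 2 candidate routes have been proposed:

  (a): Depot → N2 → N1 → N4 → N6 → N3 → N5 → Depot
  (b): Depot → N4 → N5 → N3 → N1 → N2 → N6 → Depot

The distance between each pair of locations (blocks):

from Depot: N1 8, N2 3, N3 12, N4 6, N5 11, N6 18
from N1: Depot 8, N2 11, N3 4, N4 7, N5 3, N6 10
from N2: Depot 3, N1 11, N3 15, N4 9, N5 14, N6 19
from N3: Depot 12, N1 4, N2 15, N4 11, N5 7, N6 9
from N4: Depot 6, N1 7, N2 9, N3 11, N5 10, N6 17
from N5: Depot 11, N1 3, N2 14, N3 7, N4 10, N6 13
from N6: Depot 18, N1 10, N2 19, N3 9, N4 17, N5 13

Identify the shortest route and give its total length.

Shortest is (a), total 65 blocks.

(a): 3 + 11 + 7 + 17 + 9 + 7 + 11 = 65
(b): 6 + 10 + 7 + 4 + 11 + 19 + 18 = 75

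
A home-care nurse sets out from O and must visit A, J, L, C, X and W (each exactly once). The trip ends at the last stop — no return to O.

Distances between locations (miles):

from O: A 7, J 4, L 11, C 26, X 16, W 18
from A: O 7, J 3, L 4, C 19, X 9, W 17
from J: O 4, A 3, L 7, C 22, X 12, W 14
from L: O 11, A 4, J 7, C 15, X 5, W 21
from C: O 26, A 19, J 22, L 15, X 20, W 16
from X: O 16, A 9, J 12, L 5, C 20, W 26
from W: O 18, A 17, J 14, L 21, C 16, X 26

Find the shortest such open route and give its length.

52 miles — the minimum one-way total.

There are 6! = 720 possible orderings.
O - A - J - L - C - X - W: 7+3+7+15+20+26 = 78
O - A - J - L - C - W - X: 7+3+7+15+16+26 = 74
O - A - J - L - X - C - W: 7+3+7+5+20+16 = 58
O - A - J - L - X - W - C: 7+3+7+5+26+16 = 64
O - A - J - L - W - C - X: 7+3+7+21+16+20 = 74
O - A - J - L - W - X - C: 7+3+7+21+26+20 = 84
O - A - J - C - L - X - W: 7+3+22+15+5+26 = 78
O - A - J - C - L - W - X: 7+3+22+15+21+26 = 94
… (712 more)
O - J - A - L - X - C - W: 4+3+4+5+20+16 = 52  ← best
The minimum is 52.
One shortest path: O → J → A → L → X → C → W.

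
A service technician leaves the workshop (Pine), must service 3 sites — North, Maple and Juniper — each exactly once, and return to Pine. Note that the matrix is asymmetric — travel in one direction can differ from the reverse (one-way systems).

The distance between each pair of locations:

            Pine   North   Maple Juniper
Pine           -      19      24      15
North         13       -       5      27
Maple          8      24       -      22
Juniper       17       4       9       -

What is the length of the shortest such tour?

Minimum total distance: 32.

Pine → North → Maple → Juniper → Pine: 19+5+22+17 = 63
Pine → North → Juniper → Maple → Pine: 19+27+9+8 = 63
Pine → Maple → North → Juniper → Pine: 24+24+27+17 = 92
Pine → Maple → Juniper → North → Pine: 24+22+4+13 = 63
Pine → Juniper → North → Maple → Pine: 15+4+5+8 = 32
Pine → Juniper → Maple → North → Pine: 15+9+24+13 = 61
The minimum is 32.
One optimal route: Pine → Juniper → North → Maple → Pine.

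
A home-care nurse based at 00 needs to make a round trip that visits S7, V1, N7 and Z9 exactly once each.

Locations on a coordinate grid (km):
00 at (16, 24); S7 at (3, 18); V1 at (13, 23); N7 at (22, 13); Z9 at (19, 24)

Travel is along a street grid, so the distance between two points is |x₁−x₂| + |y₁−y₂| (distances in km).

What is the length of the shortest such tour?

00 - S7 - V1 - N7 - Z9 - 00: 19+15+19+14+3 = 70
00 - S7 - V1 - Z9 - N7 - 00: 19+15+7+14+17 = 72
00 - S7 - N7 - V1 - Z9 - 00: 19+24+19+7+3 = 72
00 - S7 - N7 - Z9 - V1 - 00: 19+24+14+7+4 = 68
00 - S7 - Z9 - V1 - N7 - 00: 19+22+7+19+17 = 84
00 - S7 - Z9 - N7 - V1 - 00: 19+22+14+19+4 = 78
00 - V1 - S7 - N7 - Z9 - 00: 4+15+24+14+3 = 60
00 - V1 - S7 - Z9 - N7 - 00: 4+15+22+14+17 = 72
00 - V1 - N7 - S7 - Z9 - 00: 4+19+24+22+3 = 72
00 - V1 - Z9 - S7 - N7 - 00: 4+7+22+24+17 = 74
00 - N7 - S7 - V1 - Z9 - 00: 17+24+15+7+3 = 66
00 - N7 - V1 - S7 - Z9 - 00: 17+19+15+22+3 = 76
The minimum is 60.
One optimal route: 00 → V1 → S7 → N7 → Z9 → 00 (or its reverse).

Shortest round trip = 60 km.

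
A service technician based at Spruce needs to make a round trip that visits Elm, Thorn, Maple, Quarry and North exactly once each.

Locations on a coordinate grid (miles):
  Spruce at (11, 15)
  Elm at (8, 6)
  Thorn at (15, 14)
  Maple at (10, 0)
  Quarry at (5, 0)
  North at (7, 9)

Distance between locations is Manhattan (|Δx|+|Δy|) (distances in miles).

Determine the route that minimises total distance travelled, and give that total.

There are 60 distinct closed tours to check (reversals are equivalent).
Spruce→Elm→Thorn→Maple→Quarry→North→Spruce: 12+15+19+5+11+10 = 72
Spruce→Elm→Thorn→Maple→North→Quarry→Spruce: 12+15+19+12+11+21 = 90
Spruce→Elm→Thorn→Quarry→Maple→North→Spruce: 12+15+24+5+12+10 = 78
Spruce→Elm→Thorn→Quarry→North→Maple→Spruce: 12+15+24+11+12+16 = 90
Spruce→Elm→Thorn→North→Maple→Quarry→Spruce: 12+15+13+12+5+21 = 78
Spruce→Elm→Thorn→North→Quarry→Maple→Spruce: 12+15+13+11+5+16 = 72
Spruce→Elm→Maple→Thorn→Quarry→North→Spruce: 12+8+19+24+11+10 = 84
Spruce→Elm→Maple→Thorn→North→Quarry→Spruce: 12+8+19+13+11+21 = 84
Spruce→Elm→Maple→Quarry→Thorn→North→Spruce: 12+8+5+24+13+10 = 72
Spruce→Elm→Maple→Quarry→North→Thorn→Spruce: 12+8+5+11+13+5 = 54
Spruce→Elm→Maple→North→Thorn→Quarry→Spruce: 12+8+12+13+24+21 = 90
Spruce→Elm→Maple→North→Quarry→Thorn→Spruce: 12+8+12+11+24+5 = 72
Spruce→Elm→Quarry→Thorn→Maple→North→Spruce: 12+9+24+19+12+10 = 86
Spruce→Elm→Quarry→Thorn→North→Maple→Spruce: 12+9+24+13+12+16 = 86
… (46 more)
Spruce→Thorn→Maple→Quarry→Elm→North→Spruce: 5+19+5+9+4+10 = 52  ← best
The minimum is 52.
One optimal route: Spruce → Thorn → Maple → Quarry → Elm → North → Spruce (or its reverse).

Minimum total distance: 52 miles.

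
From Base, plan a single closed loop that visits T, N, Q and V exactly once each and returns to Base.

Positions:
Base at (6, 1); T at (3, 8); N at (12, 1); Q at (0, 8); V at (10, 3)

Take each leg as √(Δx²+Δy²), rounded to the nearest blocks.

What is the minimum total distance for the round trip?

With 4 stops there are 4!/2 = 12 distinct round trips (a route and its reverse cost the same).
Base - T - N - Q - V - Base: 8+11+14+11+4 = 48
Base - T - N - V - Q - Base: 8+11+3+11+9 = 42
Base - T - Q - N - V - Base: 8+3+14+3+4 = 32
Base - T - Q - V - N - Base: 8+3+11+3+6 = 31
Base - T - V - N - Q - Base: 8+9+3+14+9 = 43
Base - T - V - Q - N - Base: 8+9+11+14+6 = 48
Base - N - T - Q - V - Base: 6+11+3+11+4 = 35
Base - N - T - V - Q - Base: 6+11+9+11+9 = 46
Base - N - Q - T - V - Base: 6+14+3+9+4 = 36
Base - N - V - T - Q - Base: 6+3+9+3+9 = 30
Base - Q - T - N - V - Base: 9+3+11+3+4 = 30
Base - Q - N - T - V - Base: 9+14+11+9+4 = 47
The minimum is 30.
One optimal route: Base → N → V → T → Q → Base (or its reverse).

Shortest round trip = 30 blocks.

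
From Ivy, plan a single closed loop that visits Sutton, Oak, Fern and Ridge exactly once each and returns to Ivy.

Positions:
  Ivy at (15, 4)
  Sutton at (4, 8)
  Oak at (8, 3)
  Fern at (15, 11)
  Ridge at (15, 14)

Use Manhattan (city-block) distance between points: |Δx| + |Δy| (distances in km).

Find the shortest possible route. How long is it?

With 4 stops there are 4!/2 = 12 distinct round trips (a route and its reverse cost the same).
Ivy - Sutton - Oak - Fern - Ridge - Ivy: 15+9+15+3+10 = 52
Ivy - Sutton - Oak - Ridge - Fern - Ivy: 15+9+18+3+7 = 52
Ivy - Sutton - Fern - Oak - Ridge - Ivy: 15+14+15+18+10 = 72
Ivy - Sutton - Fern - Ridge - Oak - Ivy: 15+14+3+18+8 = 58
Ivy - Sutton - Ridge - Oak - Fern - Ivy: 15+17+18+15+7 = 72
Ivy - Sutton - Ridge - Fern - Oak - Ivy: 15+17+3+15+8 = 58
Ivy - Oak - Sutton - Fern - Ridge - Ivy: 8+9+14+3+10 = 44
Ivy - Oak - Sutton - Ridge - Fern - Ivy: 8+9+17+3+7 = 44
Ivy - Oak - Fern - Sutton - Ridge - Ivy: 8+15+14+17+10 = 64
Ivy - Oak - Ridge - Sutton - Fern - Ivy: 8+18+17+14+7 = 64
Ivy - Fern - Sutton - Oak - Ridge - Ivy: 7+14+9+18+10 = 58
Ivy - Fern - Oak - Sutton - Ridge - Ivy: 7+15+9+17+10 = 58
The minimum is 44.
One optimal route: Ivy → Oak → Sutton → Fern → Ridge → Ivy (or its reverse).

Minimum total distance: 44 km.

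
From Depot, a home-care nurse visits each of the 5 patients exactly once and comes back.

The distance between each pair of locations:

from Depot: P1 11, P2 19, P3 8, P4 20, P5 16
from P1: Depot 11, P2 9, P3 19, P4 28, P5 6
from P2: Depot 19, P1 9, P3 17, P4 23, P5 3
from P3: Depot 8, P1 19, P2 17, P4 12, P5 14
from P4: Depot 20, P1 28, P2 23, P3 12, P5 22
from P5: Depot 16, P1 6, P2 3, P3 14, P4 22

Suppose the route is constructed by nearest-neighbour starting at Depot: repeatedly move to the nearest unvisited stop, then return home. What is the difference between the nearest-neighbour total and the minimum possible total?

Excess over optimum: 2.

From Depot: P3=8, P1=11, P5=16, P2=19, P4=20 → choose P3 (8).
From P3: P4=12, P5=14, P2=17, P1=19 → choose P4 (12).
From P4: P5=22, P2=23, P1=28 → choose P5 (22).
From P5: P2=3, P1=6 → choose P2 (3).
From P2: P1=9 → choose P1 (9).
NN route Depot → P3 → P4 → P5 → P2 → P1 → Depot costs 65.
Optimal: Depot → P1 → P5 → P2 → P4 → P3 → Depot costs 63 (by enumerating all 60 distinct tours).
Excess = 65 − 63 = 2.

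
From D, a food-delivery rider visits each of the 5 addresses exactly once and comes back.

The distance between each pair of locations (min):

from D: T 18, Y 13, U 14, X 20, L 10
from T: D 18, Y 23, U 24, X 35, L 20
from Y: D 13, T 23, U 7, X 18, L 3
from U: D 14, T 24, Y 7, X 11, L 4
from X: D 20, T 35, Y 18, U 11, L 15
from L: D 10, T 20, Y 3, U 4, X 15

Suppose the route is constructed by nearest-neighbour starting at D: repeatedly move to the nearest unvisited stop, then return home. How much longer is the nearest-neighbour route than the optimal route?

D: L=10, Y=13, U=14, T=18, X=20 ⇒ L
L: Y=3, U=4, X=15, T=20 ⇒ Y
Y: U=7, X=18, T=23 ⇒ U
U: X=11, T=24 ⇒ X
X: T=35 ⇒ T
NN route D → L → Y → U → X → T → D costs 84.
Optimal: D → T → Y → L → U → X → D costs 79 (by enumerating all 60 distinct tours).
Excess = 84 − 79 = 5.

Excess over optimum: 5 min.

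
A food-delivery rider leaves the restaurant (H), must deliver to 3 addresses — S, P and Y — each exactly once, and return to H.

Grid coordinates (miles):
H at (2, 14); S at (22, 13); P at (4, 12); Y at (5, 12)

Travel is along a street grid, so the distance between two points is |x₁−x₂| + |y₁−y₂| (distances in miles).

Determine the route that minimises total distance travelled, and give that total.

With 3 stops there are 3!/2 = 3 distinct round trips (a route and its reverse cost the same).
H-S-P-Y-H: 21+19+1+5 = 46
H-S-Y-P-H: 21+18+1+4 = 44
H-P-S-Y-H: 4+19+18+5 = 46
The minimum is 44.
One optimal route: H → S → Y → P → H (or its reverse).

44 miles — the shortest possible round trip.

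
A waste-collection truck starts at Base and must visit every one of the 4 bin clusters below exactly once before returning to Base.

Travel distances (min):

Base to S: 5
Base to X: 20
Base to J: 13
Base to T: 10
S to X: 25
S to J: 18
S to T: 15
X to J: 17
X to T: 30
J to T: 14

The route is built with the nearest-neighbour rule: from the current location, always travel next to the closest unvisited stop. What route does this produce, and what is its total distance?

Nearest-neighbour total = 71 min; route Base → S → T → J → X → Base.

Base → [S:5 / T:10 / J:13 / X:20] → S (5)
S → [T:15 / J:18 / X:25] → T (15)
T → [J:14 / X:30] → J (14)
J → [X:17] → X (17)
Return X→Base: 20.
Total = 5 + 15 + 14 + 17 + 20 = 71.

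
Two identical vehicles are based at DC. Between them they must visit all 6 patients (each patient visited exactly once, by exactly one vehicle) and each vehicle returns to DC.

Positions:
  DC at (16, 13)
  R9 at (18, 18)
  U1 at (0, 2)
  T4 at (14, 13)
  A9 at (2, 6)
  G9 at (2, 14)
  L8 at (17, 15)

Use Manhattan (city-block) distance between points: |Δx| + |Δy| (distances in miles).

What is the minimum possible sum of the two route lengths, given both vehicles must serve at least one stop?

70 miles — the smallest possible combined total.

There are 2^5 − 1 = 31 ways to divide the 6 stops into two non-empty groups. For each, the best each vehicle can do is its own shortest tour through its group:
  {R9} + {U1, T4, A9, G9, L8}: 14 + 60 = 74
  {U1} + {R9, T4, A9, G9, L8}: 54 + 56 = 110
  {R9, U1} + {T4, A9, G9, L8}: 68 + 48 = 116
  {T4} + {R9, U1, A9, G9, L8}: 4 + 68 = 72
  {R9, T4} + {U1, A9, G9, L8}: 18 + 60 = 78
  {U1, T4} + {R9, A9, G9, L8}: 54 + 56 = 110
  … (31 splits in total)
  {U1, T4, A9, G9} + {R9, L8}: 56 + 14 = 70  ← best
Best: vehicle 1 DC → U1 → A9 → G9 → T4 → DC = 56; vehicle 2 DC → R9 → L8 → DC = 14; combined 70.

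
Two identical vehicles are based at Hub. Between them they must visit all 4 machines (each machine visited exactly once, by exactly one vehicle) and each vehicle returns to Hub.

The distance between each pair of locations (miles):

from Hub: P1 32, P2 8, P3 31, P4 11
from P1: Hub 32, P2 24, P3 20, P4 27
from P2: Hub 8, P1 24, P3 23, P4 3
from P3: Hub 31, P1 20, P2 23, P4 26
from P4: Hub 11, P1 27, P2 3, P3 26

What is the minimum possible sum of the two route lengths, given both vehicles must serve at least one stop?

Check every non-empty split of the stops between the two vehicles; for each half take its own optimal tour:
  {P1} + {P2, P3, P4}: 64 + 68 = 132
  {P2} + {P1, P3, P4}: 16 + 89 = 105
  {P1, P2} + {P3, P4}: 64 + 68 = 132
  {P3} + {P1, P2, P4}: 62 + 70 = 132
  {P1, P3} + {P2, P4}: 83 + 22 = 105
  {P2, P3} + {P1, P4}: 62 + 70 = 132
  … (7 splits in total)
Best: vehicle 1 Hub → P2 → Hub = 16; vehicle 2 Hub → P1 → P3 → P4 → Hub = 89; combined 105.

Minimum combined distance: 105 miles.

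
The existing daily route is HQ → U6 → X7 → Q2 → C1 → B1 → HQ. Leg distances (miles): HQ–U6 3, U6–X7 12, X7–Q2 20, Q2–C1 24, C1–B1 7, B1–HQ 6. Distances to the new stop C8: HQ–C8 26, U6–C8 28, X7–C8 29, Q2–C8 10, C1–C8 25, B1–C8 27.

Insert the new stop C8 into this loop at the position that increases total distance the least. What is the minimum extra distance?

Insertion cost between consecutive stops i–j is d(i,C8) + d(C8,j) − d(i,j):
  between HQ and U6: 26 + 28 − 3 = 51
  between U6 and X7: 28 + 29 − 12 = 45
  between X7 and Q2: 29 + 10 − 20 = 19
  between Q2 and C1: 10 + 25 − 24 = 11
  between C1 and B1: 25 + 27 − 7 = 45
  between B1 and HQ: 27 + 26 − 6 = 47
Cheapest insertion is between Q2 and C1, adding 11.
New total = 72 + 11 = 83.

Adding 11 miles by placing C8 on the Q2–C1 leg.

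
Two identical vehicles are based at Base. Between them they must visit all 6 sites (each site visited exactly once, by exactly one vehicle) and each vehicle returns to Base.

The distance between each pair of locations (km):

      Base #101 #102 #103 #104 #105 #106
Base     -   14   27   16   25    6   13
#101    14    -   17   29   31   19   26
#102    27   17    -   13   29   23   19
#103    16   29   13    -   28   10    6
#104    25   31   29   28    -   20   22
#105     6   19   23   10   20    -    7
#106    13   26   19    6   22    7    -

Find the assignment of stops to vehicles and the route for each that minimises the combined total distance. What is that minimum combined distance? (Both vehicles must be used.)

Check every non-empty split of the stops between the two vehicles; for each half take its own optimal tour:
  {#101} + {#102, #103, #104, #105, #106}: 28 + 86 = 114
  {#102} + {#101, #103, #104, #105, #106}: 54 + 89 = 143
  {#101, #102} + {#103, #104, #105, #106}: 58 + 69 = 127
  {#103} + {#101, #102, #104, #105, #106}: 32 + 95 = 127
  {#101, #103} + {#102, #104, #105, #106}: 59 + 86 = 145
  {#102, #103} + {#101, #104, #105, #106}: 56 + 80 = 136
  … (31 splits in total)
  {#105} + {#101, #102, #103, #104, #106}: 12 + 97 = 109  ← best
Best: vehicle 1 Base → #105 → Base = 12; vehicle 2 Base → #101 → #102 → #103 → #106 → #104 → Base = 97; combined 109.

Minimum combined distance: 109 km.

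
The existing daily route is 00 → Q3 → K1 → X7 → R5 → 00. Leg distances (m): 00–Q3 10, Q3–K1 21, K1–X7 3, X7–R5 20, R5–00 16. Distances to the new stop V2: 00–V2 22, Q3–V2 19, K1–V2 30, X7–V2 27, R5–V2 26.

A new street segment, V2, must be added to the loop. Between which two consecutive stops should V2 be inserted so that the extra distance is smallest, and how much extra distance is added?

Insertion cost between consecutive stops i–j is d(i,V2) + d(V2,j) − d(i,j):
  between 00 and Q3: 22 + 19 − 10 = 31
  between Q3 and K1: 19 + 30 − 21 = 28
  between K1 and X7: 30 + 27 − 3 = 54
  between X7 and R5: 27 + 26 − 20 = 33
  between R5 and 00: 26 + 22 − 16 = 32
Cheapest insertion is between Q3 and K1, adding 28.
New total = 70 + 28 = 98.

+28 m — insert V2 between Q3 and K1.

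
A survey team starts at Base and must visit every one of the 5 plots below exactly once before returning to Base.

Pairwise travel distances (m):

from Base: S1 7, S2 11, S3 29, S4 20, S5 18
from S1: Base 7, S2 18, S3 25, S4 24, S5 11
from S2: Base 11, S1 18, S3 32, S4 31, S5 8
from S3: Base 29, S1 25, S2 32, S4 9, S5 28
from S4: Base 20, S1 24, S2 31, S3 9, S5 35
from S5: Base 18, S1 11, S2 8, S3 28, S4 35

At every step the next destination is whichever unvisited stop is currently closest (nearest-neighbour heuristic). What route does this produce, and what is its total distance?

At Base the remaining stops are S1 7, S2 11, S5 18, S4 20, S3 29; go to S1.
At S1 the remaining stops are S5 11, S2 18, S4 24, S3 25; go to S5.
At S5 the remaining stops are S2 8, S3 28, S4 35; go to S2.
At S2 the remaining stops are S4 31, S3 32; go to S4.
At S4 the remaining stops are S3 9; go to S3.
Return S3→Base: 29.
Total = 7 + 11 + 8 + 31 + 9 + 29 = 95.

95 m along Base → S1 → S5 → S2 → S4 → S3 → Base.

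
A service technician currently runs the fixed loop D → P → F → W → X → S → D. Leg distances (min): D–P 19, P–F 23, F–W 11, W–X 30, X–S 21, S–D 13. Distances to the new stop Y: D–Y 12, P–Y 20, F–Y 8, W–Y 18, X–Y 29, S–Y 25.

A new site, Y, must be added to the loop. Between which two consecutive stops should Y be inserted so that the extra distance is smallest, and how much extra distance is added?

Minimum extra distance: 5 min, inserting Y between P and F.

Insertion cost between consecutive stops i–j is d(i,Y) + d(Y,j) − d(i,j):
  between D and P: 12 + 20 − 19 = 13
  between P and F: 20 + 8 − 23 = 5
  between F and W: 8 + 18 − 11 = 15
  between W and X: 18 + 29 − 30 = 17
  between X and S: 29 + 25 − 21 = 33
  between S and D: 25 + 12 − 13 = 24
Cheapest insertion is between P and F, adding 5.
New total = 117 + 5 = 122.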